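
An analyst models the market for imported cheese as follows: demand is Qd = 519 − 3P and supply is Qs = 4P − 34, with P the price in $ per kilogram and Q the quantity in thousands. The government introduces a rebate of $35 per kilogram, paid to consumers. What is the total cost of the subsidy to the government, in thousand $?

Government outlay = $11970 thousand.

Without the subsidy, 519 − 3P = 4P − 34 gives 7P = 553, so P* = $79 and Q* = 282.
With a per-unit subsidy paid to consumers, each effectively pays P − 35, so demand becomes Qd = 519 − 3(P − 35).
Solving gives Q = 342 with consumers paying $59 and sellers receiving $94 (the $35 wedge).
Outlay = t · Q = 35 · 342 = $11970.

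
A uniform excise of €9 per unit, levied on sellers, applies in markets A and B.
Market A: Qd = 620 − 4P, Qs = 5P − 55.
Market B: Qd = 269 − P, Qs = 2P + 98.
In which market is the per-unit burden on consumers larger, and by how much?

Market B, by €1.

Market A: pre-tax P* = €75, Q* = 320; post-tax Q = 300; per-unit burden on consumers = €5.
Market B: pre-tax P* = €57, Q* = 212; post-tax Q = 206; per-unit burden on consumers = €6.
Difference: €5 vs €6 → market B is larger by €1.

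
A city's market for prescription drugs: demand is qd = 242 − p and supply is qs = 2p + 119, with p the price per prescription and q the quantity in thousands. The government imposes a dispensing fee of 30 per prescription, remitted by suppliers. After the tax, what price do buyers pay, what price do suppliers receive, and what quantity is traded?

Buyers pay 61; suppliers receive 31; quantity = 181.

Before the tax: set 242 − p = 2p + 119 → p* = 41, q* = 201.
With the tax collected from suppliers, supply shifts: qs = 2(p − 30) + 119.
Solving gives q = 181 with buyers paying 61 and suppliers receiving 31 (the 30 wedge).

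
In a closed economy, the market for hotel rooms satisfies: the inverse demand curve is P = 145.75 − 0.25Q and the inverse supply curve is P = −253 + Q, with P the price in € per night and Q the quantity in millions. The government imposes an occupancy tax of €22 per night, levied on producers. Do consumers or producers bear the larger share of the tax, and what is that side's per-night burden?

Rewrite in direct form: Qd = 583 − 4P and Qs = P + 253.
Without the tax, 583 − 4P = P + 253 gives 5P = 330, so P* = €66 and Q* = 319.
With the tax collected from producers, supply shifts: Qs = (P − 22) + 253.
New equilibrium: consumers pay €70.4, producers receive €48.4, Q = 301.4. (Wedge: Pb − Ps = 22.)
Per-night burden: consumers €4.4, producers €17.6.
Producers take the larger share because supply is less price-elastic here (demand slope 4 vs supply slope 1).
The less price-elastic side of the market bears the larger share of a per-unit tax.

Producers bear the larger share: €17.6 per night.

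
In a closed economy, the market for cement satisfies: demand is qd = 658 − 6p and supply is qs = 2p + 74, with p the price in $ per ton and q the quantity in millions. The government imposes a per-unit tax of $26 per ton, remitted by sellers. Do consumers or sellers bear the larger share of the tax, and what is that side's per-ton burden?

Sellers bear the larger share: $19.5 per ton.

Before the tax: set 658 − 6p = 2p + 74 → p* = $73, q* = 220.
With the tax collected from sellers, supply shifts: qs = 2(p − 26) + 74.
New equilibrium: consumers pay $79.5, sellers receive $53.5, q = 181. (Wedge: pb − ps = 26.)
Per-ton burden: consumers $6.5, sellers $19.5.
Sellers take the larger share because supply is less price-elastic here (demand slope 6 vs supply slope 2).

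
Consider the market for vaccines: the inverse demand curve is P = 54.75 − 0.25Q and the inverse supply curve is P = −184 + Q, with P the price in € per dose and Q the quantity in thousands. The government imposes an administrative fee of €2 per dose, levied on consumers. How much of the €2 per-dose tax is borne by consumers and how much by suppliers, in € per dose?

Consumers bear €0.4 per dose; suppliers bear €1.6 per dose.

Inverting to Q(P) form: Qd = 219 − 4P; Qs = P + 184.
Before the tax: set 219 − 4P = P + 184 → P* = €7, Q* = 191.
With the tax collected from consumers, demand (in seller-price terms) shifts: Qd = 219 − 4(P + 2).
Solving gives Q = 189.4 with consumers paying €7.4 and suppliers receiving €5.4 (the €2 wedge).
Burden on consumers: €0.4; on suppliers: €1.6. (They sum to €2.)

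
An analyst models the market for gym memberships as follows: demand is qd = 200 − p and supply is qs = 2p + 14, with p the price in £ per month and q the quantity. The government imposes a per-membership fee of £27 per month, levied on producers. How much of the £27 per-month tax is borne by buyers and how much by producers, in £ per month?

Without the tax, 200 − p = 2p + 14 gives 3p = 186, so p* = £62 and q* = 138.
With the tax collected from producers, supply shifts: qs = 2(p − 27) + 14.
New equilibrium: buyers pay £80, producers receive £53, q = 120. (Wedge: pb − ps = 27.)
Burden on buyers: £18; on producers: £9. (They sum to £27.)

Buyers bear £18 per month; producers bear £9 per month.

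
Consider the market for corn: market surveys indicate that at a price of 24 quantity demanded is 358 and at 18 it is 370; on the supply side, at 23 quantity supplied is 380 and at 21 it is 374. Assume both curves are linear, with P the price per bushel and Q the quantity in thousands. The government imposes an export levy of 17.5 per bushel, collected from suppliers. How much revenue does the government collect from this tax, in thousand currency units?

Demand slope: (370 − 358)/(18 − 24) = -2, so Qd = 406 − 2P.
Supply slope: (374 − 380)/(21 − 23) = 3, so Qs = 3P + 311.
Before the tax: set 406 − 2P = 3P + 311 → P* = 19, Q* = 368.
With the tax collected from suppliers, supply shifts: Qs = 3(P − 17.5) + 311.
New equilibrium: consumers pay 29.5, suppliers receive 12, Q = 347. (Wedge: Pb − Ps = 17.5.)
Revenue = t · Q = 17.5 · 347 = 6072.5.

Tax revenue = 6072.5 thousand.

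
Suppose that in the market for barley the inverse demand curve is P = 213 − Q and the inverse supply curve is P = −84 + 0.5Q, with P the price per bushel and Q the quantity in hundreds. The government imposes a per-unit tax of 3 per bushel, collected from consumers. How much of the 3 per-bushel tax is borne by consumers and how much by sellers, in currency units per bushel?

Consumers bear 2 per bushel; sellers bear 1 per bushel.

Inverting to Q(P) form: Qd = 213 − P; Qs = 2P + 168.
Before the tax: set 213 − P = 2P + 168 → P* = 15, Q* = 198.
With the tax collected from consumers, demand (in seller-price terms) shifts: Qd = 213 − (P + 3).
New equilibrium: consumers pay 17, sellers receive 14, Q = 196. (Wedge: Pb − Ps = 3.)
Burden on consumers: 2; on sellers: 1. (They sum to 3.)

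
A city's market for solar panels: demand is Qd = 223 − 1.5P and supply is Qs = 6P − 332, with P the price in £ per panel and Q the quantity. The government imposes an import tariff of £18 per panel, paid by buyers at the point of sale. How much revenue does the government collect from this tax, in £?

Without the tax, 223 − 1.5P = 6P − 332 gives 7.5P = 555, so P* = £74 and Q* = 112.
With the tax collected from buyers, demand (in seller-price terms) shifts: Qd = 223 − 1.5(P + 18).
Solving gives Q = 90.4 with buyers paying £88.4 and sellers receiving £70.4 (the £18 wedge).
Revenue = t · Q = 18 · 90.4 = £1627.2.

Tax revenue = £1627.2.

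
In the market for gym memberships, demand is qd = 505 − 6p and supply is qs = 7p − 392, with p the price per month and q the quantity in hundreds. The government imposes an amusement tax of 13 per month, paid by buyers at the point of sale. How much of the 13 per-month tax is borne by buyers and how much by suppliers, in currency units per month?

Buyers bear 7 per month; suppliers bear 6 per month.

Before the tax: set 505 − 6p = 7p − 392 → p* = 69, q* = 91.
With the tax collected from buyers, demand (in seller-price terms) shifts: qd = 505 − 6(p + 13).
New equilibrium: buyers pay 76, suppliers receive 63, q = 49. (Wedge: pb − ps = 13.)
Burden on buyers: 7; on suppliers: 6. (They sum to 13.)
The less price-elastic side of the market bears the larger share of a per-unit tax.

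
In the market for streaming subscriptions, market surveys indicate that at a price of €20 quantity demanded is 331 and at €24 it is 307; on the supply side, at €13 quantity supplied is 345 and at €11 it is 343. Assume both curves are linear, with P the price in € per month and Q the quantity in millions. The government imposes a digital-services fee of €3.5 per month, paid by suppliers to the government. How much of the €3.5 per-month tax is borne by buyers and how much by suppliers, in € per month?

Demand slope: (307 − 331)/(24 − 20) = -6, so Qd = 451 − 6P.
Supply slope: (343 − 345)/(11 − 13) = 1, so Qs = P + 332.
Without the tax, 451 − 6P = P + 332 gives 7P = 119, so P* = €17 and Q* = 349.
With the tax collected from suppliers, supply shifts: Qs = (P − 3.5) + 332.
Solving gives Q = 346 with buyers paying €17.5 and suppliers receiving €14 (the €3.5 wedge).
Burden on buyers: €0.5; on suppliers: €3. (They sum to €3.5.)

Buyers bear €0.5 per month; suppliers bear €3 per month.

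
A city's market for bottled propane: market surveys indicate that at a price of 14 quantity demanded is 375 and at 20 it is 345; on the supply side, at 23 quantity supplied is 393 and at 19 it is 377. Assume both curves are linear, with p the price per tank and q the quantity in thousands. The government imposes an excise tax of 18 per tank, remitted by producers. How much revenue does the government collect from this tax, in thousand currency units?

Tax revenue = 5850 thousand.

Demand slope: (345 − 375)/(20 − 14) = -5, so qd = 445 − 5p.
Supply slope: (377 − 393)/(19 − 23) = 4, so qs = 4p + 301.
Without the tax, 445 − 5p = 4p + 301 gives 9p = 144, so p* = 16 and q* = 365.
With the tax collected from producers, supply shifts: qs = 4(p − 18) + 301.
Solving gives q = 325 with buyers paying 24 and producers receiving 6 (the 18 wedge).
Revenue = t · Q = 18 · 325 = 5850.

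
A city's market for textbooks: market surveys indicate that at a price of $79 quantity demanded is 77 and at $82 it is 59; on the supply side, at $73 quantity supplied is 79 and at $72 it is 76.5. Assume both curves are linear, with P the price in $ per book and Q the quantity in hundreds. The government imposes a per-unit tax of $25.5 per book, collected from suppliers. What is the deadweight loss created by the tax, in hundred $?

Deadweight loss = $573.75 hundred.

Demand slope: (59 − 77)/(82 − 79) = -6, so Qd = 551 − 6P.
Supply slope: (76.5 − 79)/(72 − 73) = 2.5, so Qs = 2.5P − 103.5.
Without the tax, 551 − 6P = 2.5P − 103.5 gives 8.5P = 654.5, so P* = $77 and Q* = 89.
With the tax collected from suppliers, supply shifts: Qs = 2.5(P − 25.5) − 103.5.
New equilibrium: buyers pay $84.5, suppliers receive $59, Q = 44. (Wedge: Pb − Ps = 25.5.)
Quantity falls by |ΔQ| = |89 − 44| = 45.
DWL = ½ · t · |ΔQ| = ½ · 25.5 · 45 = $573.75.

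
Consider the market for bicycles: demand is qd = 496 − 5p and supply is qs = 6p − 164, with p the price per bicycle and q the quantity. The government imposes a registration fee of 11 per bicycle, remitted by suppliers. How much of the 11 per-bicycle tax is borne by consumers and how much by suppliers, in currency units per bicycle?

Consumers bear 6 per bicycle; suppliers bear 5 per bicycle.

Before the tax: set 496 − 5p = 6p − 164 → p* = 60, q* = 196.
With the tax collected from suppliers, supply shifts: qs = 6(p − 11) − 164.
New equilibrium: consumers pay 66, suppliers receive 55, q = 166. (Wedge: pb − ps = 11.)
Burden on consumers: 6; on suppliers: 5. (They sum to 11.)
The less price-elastic side of the market bears the larger share of a per-unit tax.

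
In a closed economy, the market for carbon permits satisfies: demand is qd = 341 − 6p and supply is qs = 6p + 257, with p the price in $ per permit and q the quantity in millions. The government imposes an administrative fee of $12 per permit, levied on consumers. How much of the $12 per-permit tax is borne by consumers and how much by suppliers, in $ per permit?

Consumers bear $6 per permit; suppliers bear $6 per permit.

Before the tax: set 341 − 6p = 6p + 257 → p* = $7, q* = 299.
With the tax collected from consumers, demand (in seller-price terms) shifts: qd = 341 − 6(p + 12).
Solving gives q = 263 with consumers paying $13 and suppliers receiving $1 (the $12 wedge).
Burden on consumers: $6; on suppliers: $6. (They sum to $12.)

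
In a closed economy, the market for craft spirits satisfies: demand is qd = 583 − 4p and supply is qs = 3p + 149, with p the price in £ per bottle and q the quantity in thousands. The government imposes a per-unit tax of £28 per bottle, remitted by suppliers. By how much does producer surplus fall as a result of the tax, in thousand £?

Before the tax: set 583 − 4p = 3p + 149 → p* = £62, q* = 335.
With the tax collected from suppliers, supply shifts: qs = 3(p − 28) + 149.
New equilibrium: consumers pay £74, suppliers receive £46, q = 287. (Wedge: pb − ps = 28.)
ΔPS is the trapezoid between Q = 287 and Q = 335 of height £16: ½ · (335 + 287) · 16 = £4976.

Producer surplus falls by £4976 thousand.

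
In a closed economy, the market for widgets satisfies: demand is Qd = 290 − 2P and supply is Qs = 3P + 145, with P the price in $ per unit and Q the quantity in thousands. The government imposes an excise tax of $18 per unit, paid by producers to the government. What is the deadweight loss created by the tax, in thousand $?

Deadweight loss = $194.4 thousand.

Before the tax: set 290 − 2P = 3P + 145 → P* = $29, Q* = 232.
With the tax collected from producers, supply shifts: Qs = 3(P − 18) + 145.
New equilibrium: buyers pay $39.8, producers receive $21.8, Q = 210.4. (Wedge: Pb − Ps = 18.)
Quantity falls by |ΔQ| = |232 − 210.4| = 21.6.
DWL = ½ · t · |ΔQ| = ½ · 18 · 21.6 = $194.4.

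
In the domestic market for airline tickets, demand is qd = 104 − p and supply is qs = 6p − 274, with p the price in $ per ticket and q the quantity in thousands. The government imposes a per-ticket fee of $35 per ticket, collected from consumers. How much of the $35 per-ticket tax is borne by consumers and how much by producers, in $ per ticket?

Consumers bear $30 per ticket; producers bear $5 per ticket.

Before the tax: set 104 − p = 6p − 274 → p* = $54, q* = 50.
With the tax collected from consumers, demand (in seller-price terms) shifts: qd = 104 − (p + 35).
Solving gives q = 20 with consumers paying $84 and producers receiving $49 (the $35 wedge).
Burden on consumers: $30; on producers: $5. (They sum to $35.)
The less price-elastic side of the market bears the larger share of a per-unit tax.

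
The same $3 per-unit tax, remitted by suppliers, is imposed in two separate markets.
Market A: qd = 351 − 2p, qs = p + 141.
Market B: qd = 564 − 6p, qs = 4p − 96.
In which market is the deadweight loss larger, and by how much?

Market B, by $7.8.

Market A: pre-tax p* = $70, q* = 211; post-tax q = 209; deadweight loss = $3.
Market B: pre-tax p* = $66, q* = 168; post-tax q = 160.8; deadweight loss = $10.8.
Difference: $3 vs $10.8 → market B is larger by $7.8.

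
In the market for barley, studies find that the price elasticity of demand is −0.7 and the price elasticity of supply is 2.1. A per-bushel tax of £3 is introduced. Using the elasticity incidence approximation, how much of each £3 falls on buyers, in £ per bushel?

Incidence ratio: buyers' share ≈ εs / (εs + |εd|) = 2.1 / (2.1 + 0.7) = 0.75.
So buyers bear ≈ 0.75 × £3 = £2.25; producers bear £0.75.

Buyers bear ≈ £2.25 per bushel.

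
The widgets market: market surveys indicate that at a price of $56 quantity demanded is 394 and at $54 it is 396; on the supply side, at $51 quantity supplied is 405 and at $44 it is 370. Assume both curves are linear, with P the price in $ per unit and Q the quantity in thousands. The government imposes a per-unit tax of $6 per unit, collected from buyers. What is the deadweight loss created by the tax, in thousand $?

Deadweight loss = $15 thousand.

Demand slope: (396 − 394)/(54 − 56) = -1, so Qd = 450 − P.
Supply slope: (370 − 405)/(44 − 51) = 5, so Qs = 5P + 150.
Without the tax, 450 − P = 5P + 150 gives 6P = 300, so P* = $50 and Q* = 400.
With the tax collected from buyers, demand (in seller-price terms) shifts: Qd = 450 − (P + 6).
Solving gives Q = 395 with buyers paying $55 and sellers receiving $49 (the $6 wedge).
Quantity falls by |ΔQ| = |400 − 395| = 5.
DWL = ½ · t · |ΔQ| = ½ · 6 · 5 = $15.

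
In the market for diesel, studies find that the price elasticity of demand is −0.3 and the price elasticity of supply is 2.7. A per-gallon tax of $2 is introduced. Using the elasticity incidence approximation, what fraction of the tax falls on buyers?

Buyers' share ≈ 0.9.

Incidence ratio: buyers' share ≈ εs / (εs + |εd|) = 2.7 / (2.7 + 0.3) = 0.9.
Supply is the more elastic side, so buyers bear the larger share.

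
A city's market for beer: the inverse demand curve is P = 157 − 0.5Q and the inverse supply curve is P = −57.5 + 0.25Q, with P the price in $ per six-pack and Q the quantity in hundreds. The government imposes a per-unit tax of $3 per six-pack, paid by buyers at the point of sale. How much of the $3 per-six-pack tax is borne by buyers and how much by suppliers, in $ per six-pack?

Rewrite in direct form: Qd = 314 − 2P and Qs = 4P + 230.
Without the tax, 314 − 2P = 4P + 230 gives 6P = 84, so P* = $14 and Q* = 286.
With the tax collected from buyers, demand (in seller-price terms) shifts: Qd = 314 − 2(P + 3).
Solving gives Q = 282 with buyers paying $16 and suppliers receiving $13 (the $3 wedge).
Burden on buyers: $2; on suppliers: $1. (They sum to $3.)
The less price-elastic side of the market bears the larger share of a per-unit tax.

Buyers bear $2 per six-pack; suppliers bear $1 per six-pack.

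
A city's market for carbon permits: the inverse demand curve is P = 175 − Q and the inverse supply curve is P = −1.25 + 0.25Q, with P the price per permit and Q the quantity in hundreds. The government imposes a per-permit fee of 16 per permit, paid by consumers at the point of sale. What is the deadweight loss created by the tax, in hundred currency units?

Inverting to Q(P) form: Qd = 175 − P; Qs = 4P + 5.
Without the tax, 175 − P = 4P + 5 gives 5P = 170, so P* = 34 and Q* = 141.
With the tax collected from consumers, demand (in seller-price terms) shifts: Qd = 175 − (P + 16).
Solving gives Q = 128.2 with consumers paying 46.8 and suppliers receiving 30.8 (the 16 wedge).
Quantity falls by |ΔQ| = |141 − 128.2| = 12.8.
DWL = ½ · t · |ΔQ| = ½ · 16 · 12.8 = 102.4.

Deadweight loss = 102.4 hundred.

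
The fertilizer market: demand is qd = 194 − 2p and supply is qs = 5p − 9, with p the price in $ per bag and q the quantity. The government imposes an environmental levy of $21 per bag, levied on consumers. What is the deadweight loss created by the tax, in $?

Without the tax, 194 − 2p = 5p − 9 gives 7p = 203, so p* = $29 and q* = 136.
With the tax collected from consumers, demand (in seller-price terms) shifts: qd = 194 − 2(p + 21).
New equilibrium: consumers pay $44, producers receive $23, q = 106. (Wedge: pb − ps = 21.)
Quantity falls by |ΔQ| = |136 − 106| = 30.
DWL = ½ · t · |ΔQ| = ½ · 21 · 30 = $315.

Deadweight loss = $315.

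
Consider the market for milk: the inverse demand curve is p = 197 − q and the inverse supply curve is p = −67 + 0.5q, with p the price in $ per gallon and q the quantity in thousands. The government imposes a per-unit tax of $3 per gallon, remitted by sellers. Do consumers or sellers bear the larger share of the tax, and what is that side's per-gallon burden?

Consumers bear the larger share: $2 per gallon.

Inverting to q(p) form: qd = 197 − p; qs = 2p + 134.
Without the tax, 197 − p = 2p + 134 gives 3p = 63, so p* = $21 and q* = 176.
With the tax collected from sellers, supply shifts: qs = 2(p − 3) + 134.
Solving gives q = 174 with consumers paying $23 and sellers receiving $20 (the $3 wedge).
Per-gallon burden: consumers $2, sellers $1.
Consumers take the larger share because demand is less price-elastic here (demand slope 1 vs supply slope 2).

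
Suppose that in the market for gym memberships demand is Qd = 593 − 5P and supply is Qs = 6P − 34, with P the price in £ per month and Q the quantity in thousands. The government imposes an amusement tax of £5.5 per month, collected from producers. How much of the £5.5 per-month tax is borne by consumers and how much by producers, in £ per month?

Without the tax, 593 − 5P = 6P − 34 gives 11P = 627, so P* = £57 and Q* = 308.
With the tax collected from producers, supply shifts: Qs = 6(P − 5.5) − 34.
Solving gives Q = 293 with consumers paying £60 and producers receiving £54.5 (the £5.5 wedge).
Burden on consumers: £3; on producers: £2.5. (They sum to £5.5.)
The less price-elastic side of the market bears the larger share of a per-unit tax.

Consumers bear £3 per month; producers bear £2.5 per month.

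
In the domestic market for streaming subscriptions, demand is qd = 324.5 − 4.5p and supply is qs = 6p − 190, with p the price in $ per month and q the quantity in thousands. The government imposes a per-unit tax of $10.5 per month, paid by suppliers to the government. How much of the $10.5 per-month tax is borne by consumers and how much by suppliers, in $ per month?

Without the tax, 324.5 − 4.5p = 6p − 190 gives 10.5p = 514.5, so p* = $49 and q* = 104.
With the tax collected from suppliers, supply shifts: qs = 6(p − 10.5) − 190.
New equilibrium: consumers pay $55, suppliers receive $44.5, q = 77. (Wedge: pb − ps = 10.5.)
Burden on consumers: $6; on suppliers: $4.5. (They sum to $10.5.)

Consumers bear $6 per month; suppliers bear $4.5 per month.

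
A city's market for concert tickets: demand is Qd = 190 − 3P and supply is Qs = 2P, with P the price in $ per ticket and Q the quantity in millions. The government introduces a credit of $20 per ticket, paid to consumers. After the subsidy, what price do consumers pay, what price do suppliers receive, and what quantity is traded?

Without the subsidy, 190 − 3P = 2P gives 5P = 190, so P* = $38 and Q* = 76.
With a per-unit subsidy paid to consumers, each effectively pays P − 20, so demand becomes Qd = 190 − 3(P − 20).
New equilibrium: consumers pay $30, suppliers receive $50, Q = 100. (Wedge: Pb − Ps = −20.)

Consumers pay $30; suppliers receive $50; quantity = 100.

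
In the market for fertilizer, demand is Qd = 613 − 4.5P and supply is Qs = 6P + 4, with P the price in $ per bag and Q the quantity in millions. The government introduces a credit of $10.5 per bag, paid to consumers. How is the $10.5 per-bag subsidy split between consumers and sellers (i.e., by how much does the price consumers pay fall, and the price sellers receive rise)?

Consumers gain $6 per bag; sellers gain $4.5 per bag.

Without the subsidy, 613 − 4.5P = 6P + 4 gives 10.5P = 609, so P* = $58 and Q* = 352.
With a per-unit subsidy paid to consumers, each effectively pays P − 10.5, so demand becomes Qd = 613 − 4.5(P − 10.5).
Solving gives Q = 379 with consumers paying $52 and sellers receiving $62.5 (the $10.5 wedge).
Gain to consumers: $6; to sellers: $4.5. (They sum to $10.5.)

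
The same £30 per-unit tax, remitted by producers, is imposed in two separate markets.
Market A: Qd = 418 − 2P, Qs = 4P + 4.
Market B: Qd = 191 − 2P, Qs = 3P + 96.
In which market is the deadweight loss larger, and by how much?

Market A, by £60.

Market A: pre-tax P* = £69, Q* = 280; post-tax Q = 240; deadweight loss = £600.
Market B: pre-tax P* = £19, Q* = 153; post-tax Q = 117; deadweight loss = £540.
Difference: £600 vs £540 → market A is larger by £60.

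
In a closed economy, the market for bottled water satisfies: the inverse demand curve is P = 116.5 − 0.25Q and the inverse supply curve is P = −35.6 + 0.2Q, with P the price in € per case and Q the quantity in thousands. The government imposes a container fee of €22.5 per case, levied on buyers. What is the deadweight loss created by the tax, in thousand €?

Deadweight loss = €562.5 thousand.

Rewrite in direct form: Qd = 466 − 4P and Qs = 5P + 178.
Before the tax: set 466 − 4P = 5P + 178 → P* = €32, Q* = 338.
With the tax collected from buyers, demand (in seller-price terms) shifts: Qd = 466 − 4(P + 22.5).
New equilibrium: buyers pay €44.5, producers receive €22, Q = 288. (Wedge: Pb − Ps = 22.5.)
Quantity falls by |ΔQ| = |338 − 288| = 50.
DWL = ½ · t · |ΔQ| = ½ · 22.5 · 50 = €562.5.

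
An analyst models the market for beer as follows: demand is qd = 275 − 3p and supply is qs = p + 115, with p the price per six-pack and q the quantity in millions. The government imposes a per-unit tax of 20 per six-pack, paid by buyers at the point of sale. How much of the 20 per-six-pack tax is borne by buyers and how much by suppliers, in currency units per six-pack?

Buyers bear 5 per six-pack; suppliers bear 15 per six-pack.

Before the tax: set 275 − 3p = p + 115 → p* = 40, q* = 155.
With the tax collected from buyers, demand (in seller-price terms) shifts: qd = 275 − 3(p + 20).
Solving gives q = 140 with buyers paying 45 and suppliers receiving 25 (the 20 wedge).
Burden on buyers: 5; on suppliers: 15. (They sum to 20.)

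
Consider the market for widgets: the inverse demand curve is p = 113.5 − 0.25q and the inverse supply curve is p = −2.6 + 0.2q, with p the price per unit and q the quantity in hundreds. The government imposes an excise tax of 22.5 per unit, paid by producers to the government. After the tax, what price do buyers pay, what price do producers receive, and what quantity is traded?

Inverting to q(p) form: qd = 454 − 4p; qs = 5p + 13.
Without the tax, 454 − 4p = 5p + 13 gives 9p = 441, so p* = 49 and q* = 258.
With the tax collected from producers, supply shifts: qs = 5(p − 22.5) + 13.
New equilibrium: buyers pay 61.5, producers receive 39, q = 208. (Wedge: pb − ps = 22.5.)
The less price-elastic side of the market bears the larger share of a per-unit tax.

Buyers pay 61.5; producers receive 39; quantity = 208.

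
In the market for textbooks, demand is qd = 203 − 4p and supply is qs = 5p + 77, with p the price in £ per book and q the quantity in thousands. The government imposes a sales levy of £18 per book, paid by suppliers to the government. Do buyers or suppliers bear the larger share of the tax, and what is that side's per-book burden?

Buyers bear the larger share: £10 per book.

Without the tax, 203 − 4p = 5p + 77 gives 9p = 126, so p* = £14 and q* = 147.
With the tax collected from suppliers, supply shifts: qs = 5(p − 18) + 77.
Solving gives q = 107 with buyers paying £24 and suppliers receiving £6 (the £18 wedge).
Per-book burden: buyers £10, suppliers £8.
Buyers take the larger share because demand is less price-elastic here (demand slope 4 vs supply slope 5).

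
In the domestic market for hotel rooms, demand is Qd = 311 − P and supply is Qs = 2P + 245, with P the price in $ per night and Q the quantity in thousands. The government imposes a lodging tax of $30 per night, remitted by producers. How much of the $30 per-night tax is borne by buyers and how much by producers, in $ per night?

Buyers bear $20 per night; producers bear $10 per night.

Before the tax: set 311 − P = 2P + 245 → P* = $22, Q* = 289.
With the tax collected from producers, supply shifts: Qs = 2(P − 30) + 245.
Solving gives Q = 269 with buyers paying $42 and producers receiving $12 (the $30 wedge).
Burden on buyers: $20; on producers: $10. (They sum to $30.)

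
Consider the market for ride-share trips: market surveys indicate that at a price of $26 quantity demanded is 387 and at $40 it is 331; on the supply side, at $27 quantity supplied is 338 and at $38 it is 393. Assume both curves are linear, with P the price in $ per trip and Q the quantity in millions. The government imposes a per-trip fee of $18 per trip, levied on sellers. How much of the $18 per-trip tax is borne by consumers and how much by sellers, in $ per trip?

Consumers bear $10 per trip; sellers bear $8 per trip.

Demand slope: (331 − 387)/(40 − 26) = -4, so Qd = 491 − 4P.
Supply slope: (393 − 338)/(38 − 27) = 5, so Qs = 5P + 203.
Without the tax, 491 − 4P = 5P + 203 gives 9P = 288, so P* = $32 and Q* = 363.
With the tax collected from sellers, supply shifts: Qs = 5(P − 18) + 203.
Solving gives Q = 323 with consumers paying $42 and sellers receiving $24 (the $18 wedge).
Burden on consumers: $10; on sellers: $8. (They sum to $18.)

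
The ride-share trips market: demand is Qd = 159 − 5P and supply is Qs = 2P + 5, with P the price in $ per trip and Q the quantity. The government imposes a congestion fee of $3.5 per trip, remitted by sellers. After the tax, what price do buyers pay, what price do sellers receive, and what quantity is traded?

Without the tax, 159 − 5P = 2P + 5 gives 7P = 154, so P* = $22 and Q* = 49.
With the tax collected from sellers, supply shifts: Qs = 2(P − 3.5) + 5.
New equilibrium: buyers pay $23, sellers receive $19.5, Q = 44. (Wedge: Pb − Ps = 3.5.)
The less price-elastic side of the market bears the larger share of a per-unit tax.

Buyers pay $23; sellers receive $19.5; quantity = 44.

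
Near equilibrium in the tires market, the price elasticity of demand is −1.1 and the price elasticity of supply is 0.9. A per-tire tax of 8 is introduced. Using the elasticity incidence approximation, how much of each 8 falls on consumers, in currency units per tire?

Consumers bear ≈ 3.6 per tire.

Incidence ratio: consumers' share ≈ εs / (εs + |εd|) = 0.9 / (0.9 + 1.1) = 0.45.
So consumers bear ≈ 0.45 × 8 = 3.6; sellers bear 4.4.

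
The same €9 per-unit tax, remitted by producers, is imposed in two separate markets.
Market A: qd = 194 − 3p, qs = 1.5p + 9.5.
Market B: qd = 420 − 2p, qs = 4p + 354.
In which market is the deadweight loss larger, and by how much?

Market A: pre-tax p* = €41, q* = 71; post-tax q = 62; deadweight loss = €40.5.
Market B: pre-tax p* = €11, q* = 398; post-tax q = 386; deadweight loss = €54.
Difference: €40.5 vs €54 → market B is larger by €13.5.

Market B, by €13.5.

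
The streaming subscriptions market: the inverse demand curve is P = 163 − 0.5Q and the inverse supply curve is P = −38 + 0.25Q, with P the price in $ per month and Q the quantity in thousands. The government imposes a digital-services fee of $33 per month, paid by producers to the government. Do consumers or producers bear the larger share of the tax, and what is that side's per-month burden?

Inverting to Q(P) form: Qd = 326 − 2P; Qs = 4P + 152.
Without the tax, 326 − 2P = 4P + 152 gives 6P = 174, so P* = $29 and Q* = 268.
With the tax collected from producers, supply shifts: Qs = 4(P − 33) + 152.
New equilibrium: consumers pay $51, producers receive $18, Q = 224. (Wedge: Pb − Ps = 33.)
Per-month burden: consumers $22, producers $11.
Consumers take the larger share because demand is less price-elastic here (demand slope 2 vs supply slope 4).
The less price-elastic side of the market bears the larger share of a per-unit tax.

Consumers bear the larger share: $22 per month.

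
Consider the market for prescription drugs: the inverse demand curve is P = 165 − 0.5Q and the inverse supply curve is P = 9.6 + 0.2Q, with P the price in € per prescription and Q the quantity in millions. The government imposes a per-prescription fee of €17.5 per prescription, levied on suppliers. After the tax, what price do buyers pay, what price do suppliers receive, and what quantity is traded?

Buyers pay €66.5; suppliers receive €49; quantity = 197.

Inverting to Q(P) form: Qd = 330 − 2P; Qs = 5P − 48.
Before the tax: set 330 − 2P = 5P − 48 → P* = €54, Q* = 222.
With the tax collected from suppliers, supply shifts: Qs = 5(P − 17.5) − 48.
Solving gives Q = 197 with buyers paying €66.5 and suppliers receiving €49 (the €17.5 wedge).
The less price-elastic side of the market bears the larger share of a per-unit tax.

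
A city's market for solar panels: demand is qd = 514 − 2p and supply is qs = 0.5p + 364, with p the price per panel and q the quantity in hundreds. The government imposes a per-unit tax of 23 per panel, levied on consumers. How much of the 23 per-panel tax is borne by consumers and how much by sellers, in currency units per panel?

Consumers bear 4.6 per panel; sellers bear 18.4 per panel.

Before the tax: set 514 − 2p = 0.5p + 364 → p* = 60, q* = 394.
With the tax collected from consumers, demand (in seller-price terms) shifts: qd = 514 − 2(p + 23).
New equilibrium: consumers pay 64.6, sellers receive 41.6, q = 384.8. (Wedge: pb − ps = 23.)
Burden on consumers: 4.6; on sellers: 18.4. (They sum to 23.)
The less price-elastic side of the market bears the larger share of a per-unit tax.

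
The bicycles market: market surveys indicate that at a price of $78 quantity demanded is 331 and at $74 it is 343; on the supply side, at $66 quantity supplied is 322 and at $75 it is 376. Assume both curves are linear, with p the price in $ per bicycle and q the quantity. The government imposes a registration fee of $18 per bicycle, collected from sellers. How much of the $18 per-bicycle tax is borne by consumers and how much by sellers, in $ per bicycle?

Demand slope: (343 − 331)/(74 − 78) = -3, so qd = 565 − 3p.
Supply slope: (376 − 322)/(75 − 66) = 6, so qs = 6p − 74.
Before the tax: set 565 − 3p = 6p − 74 → p* = $71, q* = 352.
With the tax collected from sellers, supply shifts: qs = 6(p − 18) − 74.
Solving gives q = 316 with consumers paying $83 and sellers receiving $65 (the $18 wedge).
Burden on consumers: $12; on sellers: $6. (They sum to $18.)

Consumers bear $12 per bicycle; sellers bear $6 per bicycle.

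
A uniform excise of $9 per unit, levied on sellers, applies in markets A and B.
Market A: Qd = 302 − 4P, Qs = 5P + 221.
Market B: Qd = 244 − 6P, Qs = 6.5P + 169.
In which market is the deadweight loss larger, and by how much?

Market A: pre-tax P* = $9, Q* = 266; post-tax Q = 246; deadweight loss = $90.
Market B: pre-tax P* = $6, Q* = 208; post-tax Q = 179.92; deadweight loss = $126.36.
Difference: $90 vs $126.36 → market B is larger by $36.36.

Market B, by $36.36.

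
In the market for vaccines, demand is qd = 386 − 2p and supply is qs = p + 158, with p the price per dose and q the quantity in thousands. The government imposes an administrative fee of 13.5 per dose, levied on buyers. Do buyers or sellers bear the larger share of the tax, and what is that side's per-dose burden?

Without the tax, 386 − 2p = p + 158 gives 3p = 228, so p* = 76 and q* = 234.
With the tax collected from buyers, demand (in seller-price terms) shifts: qd = 386 − 2(p + 13.5).
New equilibrium: buyers pay 80.5, sellers receive 67, q = 225. (Wedge: pb − ps = 13.5.)
Per-dose burden: buyers 4.5, sellers 9.
Sellers take the larger share because supply is less price-elastic here (demand slope 2 vs supply slope 1).
The less price-elastic side of the market bears the larger share of a per-unit tax.

Sellers bear the larger share: 9 per dose.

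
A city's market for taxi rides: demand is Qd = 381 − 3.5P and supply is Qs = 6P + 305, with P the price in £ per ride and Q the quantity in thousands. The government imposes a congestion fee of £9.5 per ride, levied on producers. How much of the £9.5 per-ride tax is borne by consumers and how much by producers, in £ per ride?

Before the tax: set 381 − 3.5P = 6P + 305 → P* = £8, Q* = 353.
With the tax collected from producers, supply shifts: Qs = 6(P − 9.5) + 305.
New equilibrium: consumers pay £14, producers receive £4.5, Q = 332. (Wedge: Pb − Ps = 9.5.)
Burden on consumers: £6; on producers: £3.5. (They sum to £9.5.)
The less price-elastic side of the market bears the larger share of a per-unit tax.

Consumers bear £6 per ride; producers bear £3.5 per ride.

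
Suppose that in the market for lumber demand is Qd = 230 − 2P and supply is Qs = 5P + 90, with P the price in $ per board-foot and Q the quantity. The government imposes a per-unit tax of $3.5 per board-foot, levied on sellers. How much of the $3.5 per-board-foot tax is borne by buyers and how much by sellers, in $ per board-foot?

Without the tax, 230 − 2P = 5P + 90 gives 7P = 140, so P* = $20 and Q* = 190.
With the tax collected from sellers, supply shifts: Qs = 5(P − 3.5) + 90.
New equilibrium: buyers pay $22.5, sellers receive $19, Q = 185. (Wedge: Pb − Ps = 3.5.)
Burden on buyers: $2.5; on sellers: $1. (They sum to $3.5.)
The less price-elastic side of the market bears the larger share of a per-unit tax.

Buyers bear $2.5 per board-foot; sellers bear $1 per board-foot.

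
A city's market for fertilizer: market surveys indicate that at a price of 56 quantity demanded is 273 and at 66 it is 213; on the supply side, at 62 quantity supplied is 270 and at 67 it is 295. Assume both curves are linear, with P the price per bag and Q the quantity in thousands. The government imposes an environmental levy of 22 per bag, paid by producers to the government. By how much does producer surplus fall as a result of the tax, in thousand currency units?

Demand slope: (213 − 273)/(66 − 56) = -6, so Qd = 609 − 6P.
Supply slope: (295 − 270)/(67 − 62) = 5, so Qs = 5P − 40.
Before the tax: set 609 − 6P = 5P − 40 → P* = 59, Q* = 255.
With the tax collected from producers, supply shifts: Qs = 5(P − 22) − 40.
New equilibrium: consumers pay 69, producers receive 47, Q = 195. (Wedge: Pb − Ps = 22.)
ΔPS is the trapezoid between Q = 195 and Q = 255 of height 12: ½ · (255 + 195) · 12 = 2700.

Producer surplus falls by 2700 thousand.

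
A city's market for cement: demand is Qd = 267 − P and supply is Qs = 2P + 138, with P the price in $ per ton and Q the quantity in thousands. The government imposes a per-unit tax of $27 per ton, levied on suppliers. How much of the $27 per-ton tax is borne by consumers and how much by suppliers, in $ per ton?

Without the tax, 267 − P = 2P + 138 gives 3P = 129, so P* = $43 and Q* = 224.
With the tax collected from suppliers, supply shifts: Qs = 2(P − 27) + 138.
New equilibrium: consumers pay $61, suppliers receive $34, Q = 206. (Wedge: Pb − Ps = 27.)
Burden on consumers: $18; on suppliers: $9. (They sum to $27.)

Consumers bear $18 per ton; suppliers bear $9 per ton.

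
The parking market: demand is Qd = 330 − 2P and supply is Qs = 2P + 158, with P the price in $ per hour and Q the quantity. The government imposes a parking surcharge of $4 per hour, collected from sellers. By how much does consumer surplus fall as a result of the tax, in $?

Before the tax: set 330 − 2P = 2P + 158 → P* = $43, Q* = 244.
With the tax collected from sellers, supply shifts: Qs = 2(P − 4) + 158.
Solving gives Q = 240 with buyers paying $45 and sellers receiving $41 (the $4 wedge).
ΔCS is the trapezoid between Q = 240 and Q = 244 of height $2: ½ · (244 + 240) · 2 = $484.

Consumer surplus falls by $484.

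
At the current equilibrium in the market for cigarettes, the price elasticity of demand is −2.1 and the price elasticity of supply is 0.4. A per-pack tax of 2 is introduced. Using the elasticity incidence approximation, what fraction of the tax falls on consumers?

Consumers' share ≈ 0.16.

Incidence ratio: consumers' share ≈ εs / (εs + |εd|) = 0.4 / (0.4 + 2.1) = 0.16.
Supply is the less elastic side, so consumers bear the smaller share.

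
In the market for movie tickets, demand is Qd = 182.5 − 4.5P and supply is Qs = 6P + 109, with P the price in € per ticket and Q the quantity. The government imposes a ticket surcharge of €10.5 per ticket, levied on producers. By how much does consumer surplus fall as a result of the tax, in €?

Before the tax: set 182.5 − 4.5P = 6P + 109 → P* = €7, Q* = 151.
With the tax collected from producers, supply shifts: Qs = 6(P − 10.5) + 109.
Solving gives Q = 124 with buyers paying €13 and producers receiving €2.5 (the €10.5 wedge).
ΔCS is the trapezoid between Q = 124 and Q = 151 of height €6: ½ · (151 + 124) · 6 = €825.

Consumer surplus falls by €825.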